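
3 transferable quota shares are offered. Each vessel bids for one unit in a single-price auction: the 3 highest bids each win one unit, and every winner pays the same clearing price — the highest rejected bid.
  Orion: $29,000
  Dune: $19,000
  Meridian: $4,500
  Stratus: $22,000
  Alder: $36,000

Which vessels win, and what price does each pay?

Alder, Orion, Stratus; each pays $19,000

Bids ranked high→low: 36,000 (Alder), 29,000 (Orion), 22,000 (Stratus), 19,000 (Dune), 4,500 (Meridian)
Top 3: Alder, Orion, Stratus.
Clearing price = highest rejected bid = $19,000.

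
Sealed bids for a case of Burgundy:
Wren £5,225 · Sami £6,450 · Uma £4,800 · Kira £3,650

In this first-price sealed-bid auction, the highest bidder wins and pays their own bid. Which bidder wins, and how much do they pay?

Bids in order: 6,450 (Sami) > 5,225 (Wren) > 4,800 (Uma) > 3,650 (Kira)
First-price: Sami pays what they bid, £6,450.

Sami pays £6,450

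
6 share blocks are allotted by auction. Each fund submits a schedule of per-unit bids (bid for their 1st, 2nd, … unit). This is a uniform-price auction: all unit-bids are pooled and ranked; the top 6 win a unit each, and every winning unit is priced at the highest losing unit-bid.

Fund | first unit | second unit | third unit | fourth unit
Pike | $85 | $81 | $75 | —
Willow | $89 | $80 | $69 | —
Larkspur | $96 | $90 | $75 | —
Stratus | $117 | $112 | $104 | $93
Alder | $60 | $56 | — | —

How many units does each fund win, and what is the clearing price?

Larkspur 2, Stratus 4; clearing price $89

All unit-bids, highest first — top 6: 117 (Stratus-1), 112 (Stratus-2), 104 (Stratus-3), 96 (Larkspur-1), 93 (Stratus-4), 90 (Larkspur-2)
First bid not allocated: $89.
Allocation: Larkspur 2, Stratus 4.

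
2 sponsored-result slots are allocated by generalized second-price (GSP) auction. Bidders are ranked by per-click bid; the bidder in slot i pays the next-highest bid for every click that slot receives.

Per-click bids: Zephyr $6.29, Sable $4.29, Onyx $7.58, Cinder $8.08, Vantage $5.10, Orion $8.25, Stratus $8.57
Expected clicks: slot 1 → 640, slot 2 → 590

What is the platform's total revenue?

Total revenue: $10047.20

Ranked by bid: $8.57 (Stratus) > $8.25 (Orion) > $8.08 (Cinder) > …
Slot 1: Stratus pays $8.25 × 640 = $5280.00
Slot 2: Orion pays $8.08 × 590 = $4767.20
Total = $10047.20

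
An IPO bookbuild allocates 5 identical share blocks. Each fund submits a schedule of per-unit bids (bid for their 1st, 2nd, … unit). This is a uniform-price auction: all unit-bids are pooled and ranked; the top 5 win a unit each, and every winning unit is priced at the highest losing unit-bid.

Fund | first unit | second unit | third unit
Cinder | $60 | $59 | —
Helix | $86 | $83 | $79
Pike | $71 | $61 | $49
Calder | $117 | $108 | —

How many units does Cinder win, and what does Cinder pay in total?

All unit-bids, highest first — top 5: 117 (Calder-1), 108 (Calder-2), 86 (Helix-1), 83 (Helix-2), 79 (Helix-3)
The (k+1)-th unit-bid is $71.
Cinder wins 0 unit(s) at $71 each.

Cinder: 0 units, pays $0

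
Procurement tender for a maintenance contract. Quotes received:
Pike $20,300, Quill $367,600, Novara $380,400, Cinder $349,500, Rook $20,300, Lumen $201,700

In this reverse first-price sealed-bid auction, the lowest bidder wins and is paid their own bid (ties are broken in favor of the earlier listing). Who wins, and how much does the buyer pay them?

Bids in order: 20,300 (Pike) < 20,300 (Rook) < 201,700 (Lumen) < 349,500 (Cinder) < 367,600 (Quill) < 380,400 (Novara)
Pike and Rook tie at $20,300; tie-break gives it to Pike.
First-price: Pike is paid what they bid, $20,300.

Pike is paid $20,300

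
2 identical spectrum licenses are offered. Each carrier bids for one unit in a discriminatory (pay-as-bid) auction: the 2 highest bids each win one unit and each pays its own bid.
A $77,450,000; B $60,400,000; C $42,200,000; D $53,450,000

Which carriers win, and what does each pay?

Sorting: 77,450,000 (A), 60,400,000 (B), 53,450,000 (D), 42,200,000 (C)
Top 2: A, B.
Each winner pays its own bid: A $77,450,000, B $60,400,000.

A $77,450,000, B $60,400,000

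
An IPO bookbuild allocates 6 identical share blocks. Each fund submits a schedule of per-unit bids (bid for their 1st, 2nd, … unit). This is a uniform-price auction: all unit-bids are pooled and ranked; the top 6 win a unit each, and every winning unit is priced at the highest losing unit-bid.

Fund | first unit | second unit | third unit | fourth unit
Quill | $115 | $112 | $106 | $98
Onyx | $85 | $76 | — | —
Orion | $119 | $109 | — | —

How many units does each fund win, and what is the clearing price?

Merging the schedules and taking the best 6: 119 (Orion-1), 115 (Quill-1), 112 (Quill-2), 109 (Orion-2), 106 (Quill-3), 98 (Quill-4)
Highest rejected unit-bid = $85.
Allocation: Orion 2, Quill 4.

Orion 2, Quill 4; clearing price $85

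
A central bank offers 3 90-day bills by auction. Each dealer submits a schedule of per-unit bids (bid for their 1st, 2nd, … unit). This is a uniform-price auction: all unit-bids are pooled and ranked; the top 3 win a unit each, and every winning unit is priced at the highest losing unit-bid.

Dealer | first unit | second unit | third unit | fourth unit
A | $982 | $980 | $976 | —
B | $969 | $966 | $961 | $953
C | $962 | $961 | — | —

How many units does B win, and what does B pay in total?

B: 0 units, pays $0

Merging the schedules and taking the best 3: 982 (A-1), 980 (A-2), 976 (A-3)
First bid not allocated: $969.
B wins 0 unit(s) at $969 each.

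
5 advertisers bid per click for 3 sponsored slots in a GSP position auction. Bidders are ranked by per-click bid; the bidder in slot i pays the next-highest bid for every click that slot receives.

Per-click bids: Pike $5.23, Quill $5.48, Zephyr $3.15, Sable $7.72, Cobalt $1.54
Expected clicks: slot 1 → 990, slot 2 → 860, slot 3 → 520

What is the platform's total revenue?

Per-click bids in order: $7.72 (Sable) > $5.48 (Quill) > $5.23 (Pike) > $3.15 (Zephyr) > …
Slot 1: Sable pays $5.48 × 990 = $5425.20
Slot 2: Quill pays $5.23 × 860 = $4497.80
Slot 3: Pike pays $3.15 × 520 = $1638.00
Total = $11561.00

Total revenue: $11561.00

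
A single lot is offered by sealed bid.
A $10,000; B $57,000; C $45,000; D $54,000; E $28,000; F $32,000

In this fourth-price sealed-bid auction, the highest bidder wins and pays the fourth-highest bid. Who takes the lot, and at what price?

B pays $32,000

Fourth-price sealed-bid auction: the highest bidder wins and pays the fourth-highest bid.
Bids in order: 57,000 (B) > 54,000 (D) > 45,000 (C) > 32,000 (F) > 28,000 (E) > 10,000 (A)
B is highest; pays the fourth-highest bid, $32,000.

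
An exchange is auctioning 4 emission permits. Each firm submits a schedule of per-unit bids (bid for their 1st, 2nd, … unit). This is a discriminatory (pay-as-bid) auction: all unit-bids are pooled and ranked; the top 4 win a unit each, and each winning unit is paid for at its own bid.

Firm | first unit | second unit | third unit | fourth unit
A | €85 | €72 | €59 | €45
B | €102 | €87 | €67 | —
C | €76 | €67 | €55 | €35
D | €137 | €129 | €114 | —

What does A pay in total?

Pooled unit-bids ranked (top 4): 137 (D-1), 129 (D-2), 114 (D-3), 102 (B-1)
Next rejected bid: €87 (not a price — pay-as-bid).
A wins no units.

A pays €0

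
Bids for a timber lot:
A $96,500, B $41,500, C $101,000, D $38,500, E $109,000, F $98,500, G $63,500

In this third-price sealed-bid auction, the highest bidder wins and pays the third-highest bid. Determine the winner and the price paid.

E pays $98,500

Bids in order: 109,000 (E) > 101,000 (C) > 98,500 (F) > 96,500 (A) > 63,500 (G) > 41,500 (B) > …
E wins; payment is bid #3 in the ranking = $98,500.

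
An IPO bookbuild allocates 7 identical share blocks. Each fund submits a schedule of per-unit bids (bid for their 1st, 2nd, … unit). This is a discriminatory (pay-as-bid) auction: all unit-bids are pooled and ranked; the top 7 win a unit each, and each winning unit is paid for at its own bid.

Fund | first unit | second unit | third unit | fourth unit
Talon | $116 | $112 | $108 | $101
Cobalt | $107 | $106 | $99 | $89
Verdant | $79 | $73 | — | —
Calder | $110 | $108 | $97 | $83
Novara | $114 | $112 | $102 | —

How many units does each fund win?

Calder 2, Novara 2, Talon 3

Merging the schedules and taking the best 7: 116 (Talon-1), 114 (Novara-1), 112 (Talon-2), 112 (Novara-2), 110 (Calder-1), 108 (Talon-3), 108 (Calder-2)
Next rejected bid: $107 (not a price — pay-as-bid).
Allocation: Calder 2, Novara 2, Talon 3.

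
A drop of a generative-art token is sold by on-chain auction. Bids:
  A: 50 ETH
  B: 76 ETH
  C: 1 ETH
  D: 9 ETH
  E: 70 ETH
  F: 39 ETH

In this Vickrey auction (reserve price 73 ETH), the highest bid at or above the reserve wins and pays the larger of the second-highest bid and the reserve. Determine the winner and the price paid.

Sorting bids: 76 (B) > 70 (E) > 50 (A) > 39 (F) > 9 (D) > 1 (C)
B has the top bid at or above the reserve (76 ETH).
max(second-highest 70 ETH, reserve 73 ETH) = 73 ETH.

B pays 73 ETH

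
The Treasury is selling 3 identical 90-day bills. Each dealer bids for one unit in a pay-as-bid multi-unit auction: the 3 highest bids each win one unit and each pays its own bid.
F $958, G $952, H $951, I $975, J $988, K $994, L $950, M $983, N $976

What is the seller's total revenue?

Total revenue: $2,965

Ordering the bids: 994 (K), 988 (J), 983 (M), 976 (N), 975 (I), …
Top 3: K, J, M.
Total revenue = 994 + 988 + 983 = $2,965.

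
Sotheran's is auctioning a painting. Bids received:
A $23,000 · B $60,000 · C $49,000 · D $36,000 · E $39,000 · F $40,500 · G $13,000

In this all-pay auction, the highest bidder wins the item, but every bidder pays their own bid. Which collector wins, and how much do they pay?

Sorting bids: 60,000 (B) > 49,000 (C) > 40,500 (F) > 39,000 (E) > 36,000 (D) > 23,000 (A) > …
B is highest and takes the item; every bidder forfeits their bid.

B pays $60,000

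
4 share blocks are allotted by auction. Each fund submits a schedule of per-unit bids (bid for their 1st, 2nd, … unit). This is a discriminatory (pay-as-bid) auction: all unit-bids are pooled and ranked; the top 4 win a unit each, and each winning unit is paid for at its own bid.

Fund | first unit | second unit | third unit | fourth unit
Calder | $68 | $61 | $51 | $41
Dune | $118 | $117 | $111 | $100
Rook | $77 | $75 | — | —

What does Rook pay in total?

Rook pays $0

Pooled unit-bids ranked (top 4): 118 (Dune-1), 117 (Dune-2), 111 (Dune-3), 100 (Dune-4)
Next rejected bid: $77 (not a price — pay-as-bid).
Rook wins no units.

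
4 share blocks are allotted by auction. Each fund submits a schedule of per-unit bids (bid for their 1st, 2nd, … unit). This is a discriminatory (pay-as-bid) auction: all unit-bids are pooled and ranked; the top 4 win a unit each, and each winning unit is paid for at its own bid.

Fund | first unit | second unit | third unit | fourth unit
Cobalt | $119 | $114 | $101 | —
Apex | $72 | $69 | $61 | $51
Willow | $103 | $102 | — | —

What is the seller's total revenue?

Total revenue: $438

All unit-bids, highest first — top 4: 119 (Cobalt-1), 114 (Cobalt-2), 103 (Willow-1), 102 (Willow-2)
Next rejected bid: $101 (not a price — pay-as-bid).
Each winning unit pays its own bid.
Revenue = 119 + 114 + 103 + 102 = $438.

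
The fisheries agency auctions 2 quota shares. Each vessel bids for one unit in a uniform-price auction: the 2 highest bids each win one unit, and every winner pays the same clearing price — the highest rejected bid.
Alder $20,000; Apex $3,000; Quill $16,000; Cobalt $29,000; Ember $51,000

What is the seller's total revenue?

Bids ranked high→low: 51,000 (Ember), 29,000 (Cobalt), 20,000 (Alder), 16,000 (Quill), …
Top 2: Ember, Cobalt.
Clearing price = highest rejected bid = $20,000.
Total revenue = 2 × $20,000 = $40,000.

Total revenue: $40,000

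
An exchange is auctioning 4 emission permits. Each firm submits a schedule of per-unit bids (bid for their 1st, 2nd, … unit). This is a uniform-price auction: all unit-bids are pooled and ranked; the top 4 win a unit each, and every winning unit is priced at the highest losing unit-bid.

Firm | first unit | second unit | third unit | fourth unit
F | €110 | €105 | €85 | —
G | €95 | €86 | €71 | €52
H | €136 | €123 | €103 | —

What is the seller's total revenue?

Merging the schedules and taking the best 4: 136 (H-1), 123 (H-2), 110 (F-1), 105 (F-2)
The (k+1)-th unit-bid is €103.
Allocation: F 2, H 2. Every unit priced at €103.
Revenue = 4 × 103 = €412.

Total revenue: €412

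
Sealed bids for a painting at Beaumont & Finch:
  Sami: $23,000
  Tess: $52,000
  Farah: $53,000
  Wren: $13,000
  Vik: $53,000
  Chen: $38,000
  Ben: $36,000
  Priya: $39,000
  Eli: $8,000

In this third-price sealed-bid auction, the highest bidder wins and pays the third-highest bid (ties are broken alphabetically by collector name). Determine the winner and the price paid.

Farah pays $52,000

Sorting bids: 53,000 (Farah) > 53,000 (Vik) > 52,000 (Tess) > 39,000 (Priya) > 38,000 (Chen) > 36,000 (Ben) > …
Tie at $53,000 → Farah wins by tie-break.
Farah is highest; pays the third-highest bid, $52,000.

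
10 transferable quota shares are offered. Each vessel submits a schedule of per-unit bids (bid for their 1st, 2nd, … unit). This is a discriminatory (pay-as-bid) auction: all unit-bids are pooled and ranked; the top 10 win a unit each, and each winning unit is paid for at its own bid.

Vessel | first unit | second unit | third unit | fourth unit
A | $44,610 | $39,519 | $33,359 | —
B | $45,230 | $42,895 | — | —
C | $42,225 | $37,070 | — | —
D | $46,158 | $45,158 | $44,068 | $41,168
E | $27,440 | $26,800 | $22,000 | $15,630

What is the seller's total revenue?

Pooled unit-bids ranked (top 10): 46,158 (D-1), 45,230 (B-1), 45,158 (D-2), 44,610 (A-1), 44,068 (D-3), 42,895 (B-2), 42,225 (C-1), 41,168 (D-4), 39,519 (A-2), 37,070 (C-2)
Next rejected bid: $33,359 (not a price — pay-as-bid).
Each winning unit pays its own bid.
Revenue = 46,158 + 45,230 + 45,158 + 44,610 + 44,068 + 42,895 + 42,225 + 41,168 + 39,519 + 37,070 = $428,101.

Total revenue: $428,101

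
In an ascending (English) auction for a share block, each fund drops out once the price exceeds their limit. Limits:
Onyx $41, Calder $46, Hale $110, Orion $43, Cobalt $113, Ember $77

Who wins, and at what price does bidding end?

Limits ranked: 113 (Cobalt) > 110 (Hale) > 77 (Ember) > 46 (Calder) > 43 (Orion) > 41 (Onyx)
Bidding ends when Hale exits at $110; Cobalt takes it.

Cobalt wins at $110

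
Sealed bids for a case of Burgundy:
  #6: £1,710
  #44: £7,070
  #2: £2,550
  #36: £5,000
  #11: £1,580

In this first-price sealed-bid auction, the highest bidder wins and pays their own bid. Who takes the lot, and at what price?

Rule: the highest bidder wins and pays their own bid.
Bids in order: 7,070 (#44) > 5,000 (#36) > 2,550 (#2) > 1,710 (#6) > 1,580 (#11)
#44 is highest → pays own bid, £7,070.

#44 pays £7,070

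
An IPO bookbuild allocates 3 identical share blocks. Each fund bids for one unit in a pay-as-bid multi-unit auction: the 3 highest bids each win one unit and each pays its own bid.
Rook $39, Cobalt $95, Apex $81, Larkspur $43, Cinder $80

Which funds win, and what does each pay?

Sorting: 95 (Cobalt), 81 (Apex), 80 (Cinder), 43 (Larkspur), 39 (Rook)
Top 3: Cobalt, Apex, Cinder.
Each winner pays its own bid: Cobalt $95, Apex $81, Cinder $80.

Cobalt $95, Apex $81, Cinder $80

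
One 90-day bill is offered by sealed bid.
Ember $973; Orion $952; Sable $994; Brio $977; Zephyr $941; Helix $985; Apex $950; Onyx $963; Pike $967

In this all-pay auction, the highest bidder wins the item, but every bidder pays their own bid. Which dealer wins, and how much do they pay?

Sable pays $994

Sorting bids: 994 (Sable) > 985 (Helix) > 977 (Brio) > 973 (Ember) > 967 (Pike) > 963 (Onyx) > …
Sable is highest and takes the item; every bidder forfeits their bid.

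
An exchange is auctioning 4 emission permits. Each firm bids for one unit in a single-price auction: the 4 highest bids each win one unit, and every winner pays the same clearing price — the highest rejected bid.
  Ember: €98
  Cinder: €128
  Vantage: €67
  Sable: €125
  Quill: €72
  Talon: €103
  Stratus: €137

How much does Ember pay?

Ember pays €0

Sorting: 137 (Stratus), 128 (Cinder), 125 (Sable), 103 (Talon), 98 (Ember), 72 (Quill), …
Top 4: Stratus, Cinder, Sable, Talon.
First losing bid is Ember's €98, which sets the uniform price.
Ember does not win → pays €0.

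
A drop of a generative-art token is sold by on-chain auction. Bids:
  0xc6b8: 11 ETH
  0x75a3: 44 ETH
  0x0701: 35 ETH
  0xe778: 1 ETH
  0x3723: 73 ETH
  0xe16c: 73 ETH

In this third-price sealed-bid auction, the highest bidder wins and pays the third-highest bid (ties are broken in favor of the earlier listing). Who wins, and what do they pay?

0x3723 pays 44 ETH

Sorting bids: 73 (0x3723) > 73 (0xe16c) > 44 (0x75a3) > 35 (0x0701) > 11 (0xc6b8) > 1 (0xe778)
Tie at 73 ETH → 0x3723 wins by tie-break.
0x3723 wins; payment is bid #3 in the ranking = 44 ETH.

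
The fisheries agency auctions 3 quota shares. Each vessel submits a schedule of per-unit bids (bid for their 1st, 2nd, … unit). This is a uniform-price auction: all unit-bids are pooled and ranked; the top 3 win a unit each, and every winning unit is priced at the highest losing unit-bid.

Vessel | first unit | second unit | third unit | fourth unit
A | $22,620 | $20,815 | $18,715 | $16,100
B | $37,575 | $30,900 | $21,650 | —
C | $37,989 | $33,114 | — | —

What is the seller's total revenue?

Total revenue: $92,700

All unit-bids, highest first — top 3: 37,989 (C-1), 37,575 (B-1), 33,114 (C-2)
The (k+1)-th unit-bid is $30,900.
Allocation: B 1, C 2. Every unit priced at $30,900.
Revenue = 3 × 30,900 = $92,700.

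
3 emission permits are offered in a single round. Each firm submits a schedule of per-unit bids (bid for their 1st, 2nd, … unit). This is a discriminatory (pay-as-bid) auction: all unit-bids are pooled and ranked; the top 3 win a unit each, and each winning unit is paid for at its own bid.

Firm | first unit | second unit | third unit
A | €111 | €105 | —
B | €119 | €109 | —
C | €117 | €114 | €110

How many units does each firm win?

B 1, C 2

All unit-bids, highest first — top 3: 119 (B-1), 117 (C-1), 114 (C-2)
Next rejected bid: €111 (not a price — pay-as-bid).
Allocation: B 1, C 2.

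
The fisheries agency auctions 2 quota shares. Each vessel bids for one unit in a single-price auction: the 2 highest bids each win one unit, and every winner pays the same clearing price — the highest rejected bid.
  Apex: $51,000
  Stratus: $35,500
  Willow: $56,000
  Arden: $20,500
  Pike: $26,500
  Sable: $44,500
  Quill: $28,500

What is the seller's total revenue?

Total revenue: $89,000

Ordering the bids: 56,000 (Willow), 51,000 (Apex), 44,500 (Sable), 35,500 (Stratus), …
Winners (2 units): Willow, Apex.
Clearing price = highest rejected bid = $44,500.
Total revenue = 2 × $44,500 = $89,000.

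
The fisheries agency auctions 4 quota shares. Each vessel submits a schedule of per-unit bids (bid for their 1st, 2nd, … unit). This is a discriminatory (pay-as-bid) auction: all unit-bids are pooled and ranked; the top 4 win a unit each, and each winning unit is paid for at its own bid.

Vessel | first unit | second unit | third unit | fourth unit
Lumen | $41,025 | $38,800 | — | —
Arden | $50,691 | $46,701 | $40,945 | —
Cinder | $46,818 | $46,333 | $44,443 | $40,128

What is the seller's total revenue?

Total revenue: $190,543

Merging the schedules and taking the best 4: 50,691 (Arden-1), 46,818 (Cinder-1), 46,701 (Arden-2), 46,333 (Cinder-2)
Next rejected bid: $44,443 (not a price — pay-as-bid).
Each winning unit pays its own bid.
Revenue = 50,691 + 46,818 + 46,701 + 46,333 = $190,543.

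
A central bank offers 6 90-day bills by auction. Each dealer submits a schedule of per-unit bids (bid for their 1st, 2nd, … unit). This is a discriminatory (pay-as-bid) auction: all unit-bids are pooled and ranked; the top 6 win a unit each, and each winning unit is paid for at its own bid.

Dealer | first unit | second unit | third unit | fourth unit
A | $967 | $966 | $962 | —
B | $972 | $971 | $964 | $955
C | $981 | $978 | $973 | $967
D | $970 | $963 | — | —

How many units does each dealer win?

B 2, C 3, D 1

All unit-bids, highest first — top 6: 981 (C-1), 978 (C-2), 973 (C-3), 972 (B-1), 971 (B-2), 970 (D-1)
Next rejected bid: $967 (not a price — pay-as-bid).
Allocation: B 2, C 3, D 1.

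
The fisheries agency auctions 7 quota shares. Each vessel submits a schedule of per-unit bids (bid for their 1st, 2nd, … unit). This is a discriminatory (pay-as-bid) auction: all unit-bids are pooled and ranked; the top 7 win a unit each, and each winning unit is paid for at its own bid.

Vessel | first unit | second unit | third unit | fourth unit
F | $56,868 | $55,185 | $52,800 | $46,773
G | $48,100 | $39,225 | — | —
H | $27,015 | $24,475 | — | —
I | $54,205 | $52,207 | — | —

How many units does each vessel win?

Pooled unit-bids ranked (top 7): 56,868 (F-1), 55,185 (F-2), 54,205 (I-1), 52,800 (F-3), 52,207 (I-2), 48,100 (G-1), 46,773 (F-4)
Next rejected bid: $39,225 (not a price — pay-as-bid).
Allocation: F 4, G 1, I 2.

F 4, G 1, I 2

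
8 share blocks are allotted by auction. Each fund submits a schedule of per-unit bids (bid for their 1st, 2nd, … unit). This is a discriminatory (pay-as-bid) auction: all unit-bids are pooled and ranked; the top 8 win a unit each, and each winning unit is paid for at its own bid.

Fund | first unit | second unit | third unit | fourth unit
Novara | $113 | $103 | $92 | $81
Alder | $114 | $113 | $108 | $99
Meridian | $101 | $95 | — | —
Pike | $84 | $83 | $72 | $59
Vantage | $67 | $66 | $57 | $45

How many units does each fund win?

Pooled unit-bids ranked (top 8): 114 (Alder-1), 113 (Novara-1), 113 (Alder-2), 108 (Alder-3), 103 (Novara-2), 101 (Meridian-1), 99 (Alder-4), 95 (Meridian-2)
Next rejected bid: $92 (not a price — pay-as-bid).
Allocation: Alder 4, Meridian 2, Novara 2.

Alder 4, Meridian 2, Novara 2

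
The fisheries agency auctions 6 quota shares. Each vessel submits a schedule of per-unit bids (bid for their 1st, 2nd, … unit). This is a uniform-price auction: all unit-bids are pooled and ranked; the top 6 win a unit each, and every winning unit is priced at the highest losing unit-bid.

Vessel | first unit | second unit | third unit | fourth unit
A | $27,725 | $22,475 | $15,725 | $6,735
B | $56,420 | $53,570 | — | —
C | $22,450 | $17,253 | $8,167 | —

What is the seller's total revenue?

Total revenue: $94,350

Merging the schedules and taking the best 6: 56,420 (B-1), 53,570 (B-2), 27,725 (A-1), 22,475 (A-2), 22,450 (C-1), 17,253 (C-2)
Highest rejected unit-bid = $15,725.
Allocation: A 2, B 2, C 2. Every unit priced at $15,725.
Revenue = 6 × 15,725 = $94,350.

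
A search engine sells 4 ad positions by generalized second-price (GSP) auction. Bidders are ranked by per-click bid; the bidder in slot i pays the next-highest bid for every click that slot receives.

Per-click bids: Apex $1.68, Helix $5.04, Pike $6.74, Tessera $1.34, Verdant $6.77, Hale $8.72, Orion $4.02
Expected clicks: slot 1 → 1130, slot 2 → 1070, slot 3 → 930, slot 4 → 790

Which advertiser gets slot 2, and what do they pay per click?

Verdant; $6.74 per click

Ranked by bid: $8.72 (Hale) > $6.77 (Verdant) > $6.74 (Pike) > $5.04 (Helix) > $4.02 (Orion) > …
Slot 2 goes to the second-ranked bidder, Verdant, who pays the next bid down: $6.74/click.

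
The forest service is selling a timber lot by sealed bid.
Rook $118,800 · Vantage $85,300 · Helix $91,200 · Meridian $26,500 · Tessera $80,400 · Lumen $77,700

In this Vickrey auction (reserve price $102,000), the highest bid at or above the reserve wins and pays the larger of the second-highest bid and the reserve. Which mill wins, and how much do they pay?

Rule: the highest bid at or above the reserve wins and pays the larger of the second-highest bid and the reserve.
Sorting bids: 118,800 (Rook) > 91,200 (Helix) > 85,300 (Vantage) > 80,400 (Tessera) > 77,700 (Lumen) > 26,500 (Meridian)
Rook has the top bid at or above the reserve ($118,800).
Second-highest bid $91,200 is below the reserve $102,000, so the reserve binds → payment $102,000.

Rook pays $102,000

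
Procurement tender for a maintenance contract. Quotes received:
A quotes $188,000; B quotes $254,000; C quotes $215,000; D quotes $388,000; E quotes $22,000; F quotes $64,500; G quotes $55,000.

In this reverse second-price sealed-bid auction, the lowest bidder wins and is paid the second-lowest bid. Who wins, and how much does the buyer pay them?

E is paid $55,000

Reverse second-price sealed-bid auction: the lowest bidder wins and is paid the second-lowest bid.
Sorting bids: 22,000 (E) < 55,000 (G) < 64,500 (F) < 188,000 (A) < 215,000 (C) < 254,000 (B) < …
Second-price: E is paid G's bid of $55,000.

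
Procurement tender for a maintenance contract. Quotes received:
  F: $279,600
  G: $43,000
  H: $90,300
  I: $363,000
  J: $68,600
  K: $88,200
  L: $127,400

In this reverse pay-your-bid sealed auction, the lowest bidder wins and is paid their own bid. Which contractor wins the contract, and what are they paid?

G is paid $43,000

Sorting bids: 43,000 (G) < 68,600 (J) < 88,200 (K) < 90,300 (H) < 127,400 (L) < 279,600 (F) < …
G is lowest → is paid own bid, $43,000.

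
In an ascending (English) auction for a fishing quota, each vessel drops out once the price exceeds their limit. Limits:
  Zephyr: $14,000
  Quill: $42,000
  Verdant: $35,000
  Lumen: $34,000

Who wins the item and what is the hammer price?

Quill wins at $35,000

Ascending (English) auction: the price rises until one bidder remains; the winner pays the price at which the last rival dropped out.
Limits in order: 42,000 (Quill) > 35,000 (Verdant) > 34,000 (Lumen) > 14,000 (Zephyr)
Verdant is the last rival to drop out, at $35,000; Quill remains and wins at that price.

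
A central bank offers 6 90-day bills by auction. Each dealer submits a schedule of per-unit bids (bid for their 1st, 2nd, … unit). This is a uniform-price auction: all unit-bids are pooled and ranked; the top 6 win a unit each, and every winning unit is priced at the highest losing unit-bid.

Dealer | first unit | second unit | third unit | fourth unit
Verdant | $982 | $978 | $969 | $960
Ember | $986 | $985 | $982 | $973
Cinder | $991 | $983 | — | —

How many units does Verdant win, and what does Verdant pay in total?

All unit-bids, highest first — top 6: 991 (Cinder-1), 986 (Ember-1), 985 (Ember-2), 983 (Cinder-2), 982 (Verdant-1), 982 (Ember-3)
The (k+1)-th unit-bid is $978.
Verdant wins 1 unit(s) at $978 each.

Verdant: 1 unit, pays $978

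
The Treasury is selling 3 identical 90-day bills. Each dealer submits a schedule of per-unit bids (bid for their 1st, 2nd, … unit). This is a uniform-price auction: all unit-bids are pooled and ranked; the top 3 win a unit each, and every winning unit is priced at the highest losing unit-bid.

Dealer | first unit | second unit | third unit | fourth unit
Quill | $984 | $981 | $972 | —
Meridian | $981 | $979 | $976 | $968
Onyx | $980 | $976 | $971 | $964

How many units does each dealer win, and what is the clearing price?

Merging the schedules and taking the best 3: 984 (Quill-1), 981 (Quill-2), 981 (Meridian-1)
The (k+1)-th unit-bid is $980.
Allocation: Meridian 1, Quill 2.

Meridian 1, Quill 2; clearing price $980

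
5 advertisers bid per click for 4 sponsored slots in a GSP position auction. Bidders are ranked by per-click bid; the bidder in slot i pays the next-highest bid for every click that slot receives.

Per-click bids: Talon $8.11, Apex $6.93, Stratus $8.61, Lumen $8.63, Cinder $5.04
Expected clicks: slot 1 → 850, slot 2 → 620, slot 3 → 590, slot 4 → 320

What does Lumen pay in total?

Lumen pays $7318.50

Ranked by bid: $8.63 (Lumen) > $8.61 (Stratus) > $8.11 (Talon) > $6.93 (Apex) > $5.04 (Cinder)
Lumen holds slot 1 → pays next bid $8.61 × 850 clicks = $7318.50.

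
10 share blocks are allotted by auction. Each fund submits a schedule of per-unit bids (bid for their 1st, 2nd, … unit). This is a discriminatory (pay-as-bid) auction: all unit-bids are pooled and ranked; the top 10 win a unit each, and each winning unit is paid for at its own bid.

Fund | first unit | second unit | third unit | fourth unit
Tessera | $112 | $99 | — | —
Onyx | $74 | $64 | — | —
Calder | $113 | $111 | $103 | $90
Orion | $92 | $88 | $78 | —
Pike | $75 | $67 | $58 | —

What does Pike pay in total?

Pike pays $75

Pooled unit-bids ranked (top 10): 113 (Calder-1), 112 (Tessera-1), 111 (Calder-2), 103 (Calder-3), 99 (Tessera-2), 92 (Orion-1), 90 (Calder-4), 88 (Orion-2), 78 (Orion-3), 75 (Pike-1)
Next rejected bid: $74 (not a price — pay-as-bid).
Pike's winning unit-bids: 75 = $75.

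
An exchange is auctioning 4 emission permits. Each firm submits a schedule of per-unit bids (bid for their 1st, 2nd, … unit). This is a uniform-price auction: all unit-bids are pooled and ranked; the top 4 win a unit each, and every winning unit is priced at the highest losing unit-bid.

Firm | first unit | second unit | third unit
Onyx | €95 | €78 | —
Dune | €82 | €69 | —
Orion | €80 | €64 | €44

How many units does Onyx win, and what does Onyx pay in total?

Onyx: 2 units, pays €138

Pooled unit-bids ranked (top 4): 95 (Onyx-1), 82 (Dune-1), 80 (Orion-1), 78 (Onyx-2)
Highest rejected unit-bid = €69.
Onyx wins 2 unit(s) at €69 each.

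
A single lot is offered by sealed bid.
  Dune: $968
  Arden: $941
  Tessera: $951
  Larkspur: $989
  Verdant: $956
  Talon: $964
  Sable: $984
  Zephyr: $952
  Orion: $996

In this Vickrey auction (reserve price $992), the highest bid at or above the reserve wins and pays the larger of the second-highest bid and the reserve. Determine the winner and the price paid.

Vickrey auction (reserve price $992): the highest bid at or above the reserve wins and pays the larger of the second-highest bid and the reserve.
Bids in order: 996 (Orion) > 989 (Larkspur) > 984 (Sable) > 968 (Dune) > 964 (Talon) > 956 (Verdant) > …
Highest eligible bid: Orion at $996.
max(second-highest $989, reserve $992) = $992.

Orion pays $992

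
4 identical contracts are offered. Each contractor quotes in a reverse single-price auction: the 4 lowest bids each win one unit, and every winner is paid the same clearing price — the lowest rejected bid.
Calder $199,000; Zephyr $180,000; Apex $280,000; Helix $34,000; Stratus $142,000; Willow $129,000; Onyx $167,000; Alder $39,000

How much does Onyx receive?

Ordering the bids: 34,000 (Helix), 39,000 (Alder), 129,000 (Willow), 142,000 (Stratus), 167,000 (Onyx), 180,000 (Zephyr), …
The 4 lowest are Helix, Alder, Willow, Stratus.
Clearing price = lowest rejected bid = $167,000.
Onyx does not win → is paid $0.

Onyx is paid $0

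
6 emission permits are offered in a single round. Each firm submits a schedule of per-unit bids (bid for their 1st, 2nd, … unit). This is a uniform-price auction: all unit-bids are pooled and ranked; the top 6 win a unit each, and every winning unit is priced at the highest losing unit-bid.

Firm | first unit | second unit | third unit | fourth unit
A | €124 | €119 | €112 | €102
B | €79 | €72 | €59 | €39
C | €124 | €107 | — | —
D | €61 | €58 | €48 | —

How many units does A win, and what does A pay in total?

Merging the schedules and taking the best 6: 124 (A-1), 124 (C-1), 119 (A-2), 112 (A-3), 107 (C-2), 102 (A-4)
Highest rejected unit-bid = €79.
A wins 4 unit(s) at €79 each.

A: 4 units, pays €316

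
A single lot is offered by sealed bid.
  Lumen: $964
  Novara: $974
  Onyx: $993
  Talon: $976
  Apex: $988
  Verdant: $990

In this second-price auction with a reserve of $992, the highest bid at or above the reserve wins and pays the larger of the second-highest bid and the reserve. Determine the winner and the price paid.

Onyx pays $992

Second-price auction with a reserve of $992: the highest bid at or above the reserve wins and pays the larger of the second-highest bid and the reserve.
Sorting bids: 993 (Onyx) > 990 (Verdant) > 988 (Apex) > 976 (Talon) > 974 (Novara) > 964 (Lumen)
Highest eligible bid: Onyx at $993.
Second-highest bid $990 is below the reserve $992, so the reserve binds → payment $992.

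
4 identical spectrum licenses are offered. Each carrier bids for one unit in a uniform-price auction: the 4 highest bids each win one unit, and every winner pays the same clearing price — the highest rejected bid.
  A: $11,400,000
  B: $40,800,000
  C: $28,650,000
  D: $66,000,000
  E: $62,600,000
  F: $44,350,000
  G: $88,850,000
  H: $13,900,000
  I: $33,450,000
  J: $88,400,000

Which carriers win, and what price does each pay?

G, J, D, E; each pays $44,350,000

Ordering the bids: 88,850,000 (G), 88,400,000 (J), 66,000,000 (D), 62,600,000 (E), 44,350,000 (F), 40,800,000 (B), …
Winners (4 units): G, J, D, E.
Highest unsuccessful bid: $44,350,000 → clearing price.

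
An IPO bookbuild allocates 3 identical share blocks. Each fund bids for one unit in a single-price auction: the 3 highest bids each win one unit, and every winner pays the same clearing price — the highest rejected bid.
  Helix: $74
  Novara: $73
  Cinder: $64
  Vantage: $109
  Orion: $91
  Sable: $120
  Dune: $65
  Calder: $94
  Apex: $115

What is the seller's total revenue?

Sorting: 120 (Sable), 115 (Apex), 109 (Vantage), 94 (Calder), 91 (Orion), …
Winners (3 units): Sable, Apex, Vantage.
First losing bid is Calder's $94, which sets the uniform price.
Total revenue = 3 × $94 = $282.

Total revenue: $282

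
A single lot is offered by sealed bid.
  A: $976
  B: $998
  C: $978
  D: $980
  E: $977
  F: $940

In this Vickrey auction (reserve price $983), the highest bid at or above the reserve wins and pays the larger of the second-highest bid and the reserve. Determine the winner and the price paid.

Sorting bids: 998 (B) > 980 (D) > 978 (C) > 977 (E) > 976 (A) > 940 (F)
Highest eligible bid: B at $998.
Second-highest bid $980 is below the reserve $983, so the reserve binds → payment $983.

B pays $983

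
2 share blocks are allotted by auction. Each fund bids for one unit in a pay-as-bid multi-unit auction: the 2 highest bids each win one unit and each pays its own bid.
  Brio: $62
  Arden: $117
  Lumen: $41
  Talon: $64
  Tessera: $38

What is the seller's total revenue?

Total revenue: $181

Sorting: 117 (Arden), 64 (Talon), 62 (Brio), 41 (Lumen), …
Top 2: Arden, Talon.
Total revenue = 117 + 64 = $181.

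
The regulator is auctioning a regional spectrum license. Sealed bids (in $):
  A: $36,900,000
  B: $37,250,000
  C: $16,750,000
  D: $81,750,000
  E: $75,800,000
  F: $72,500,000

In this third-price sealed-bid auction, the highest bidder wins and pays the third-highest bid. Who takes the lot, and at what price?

D pays $72,500,000

Bids ranked: 81,750,000 (D) > 75,800,000 (E) > 72,500,000 (F) > 37,250,000 (B) > 36,900,000 (A) > 16,750,000 (C)
D is highest; pays the third-highest bid, $72,500,000.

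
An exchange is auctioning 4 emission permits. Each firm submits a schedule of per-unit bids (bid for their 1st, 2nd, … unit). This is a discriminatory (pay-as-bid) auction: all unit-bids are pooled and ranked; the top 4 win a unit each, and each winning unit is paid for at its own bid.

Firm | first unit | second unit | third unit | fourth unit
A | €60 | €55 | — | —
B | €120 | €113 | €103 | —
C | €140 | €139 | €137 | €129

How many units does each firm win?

C 4

Pooled unit-bids ranked (top 4): 140 (C-1), 139 (C-2), 137 (C-3), 129 (C-4)
Next rejected bid: €120 (not a price — pay-as-bid).
Allocation: C 4.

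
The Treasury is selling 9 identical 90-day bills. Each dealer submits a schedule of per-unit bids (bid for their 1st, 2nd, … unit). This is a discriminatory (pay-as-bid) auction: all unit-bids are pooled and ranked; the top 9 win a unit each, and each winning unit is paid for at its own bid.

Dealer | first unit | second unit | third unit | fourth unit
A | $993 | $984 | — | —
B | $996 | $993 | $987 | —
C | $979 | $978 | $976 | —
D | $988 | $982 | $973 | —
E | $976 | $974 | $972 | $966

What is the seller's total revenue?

Total revenue: $8,880

Pooled unit-bids ranked (top 9): 996 (B-1), 993 (A-1), 993 (B-2), 988 (D-1), 987 (B-3), 984 (A-2), 982 (D-2), 979 (C-1), 978 (C-2)
Next rejected bid: $976 (not a price — pay-as-bid).
Each winning unit pays its own bid.
Revenue = 996 + 993 + 993 + 988 + 987 + 984 + 982 + 979 + 978 = $8,880.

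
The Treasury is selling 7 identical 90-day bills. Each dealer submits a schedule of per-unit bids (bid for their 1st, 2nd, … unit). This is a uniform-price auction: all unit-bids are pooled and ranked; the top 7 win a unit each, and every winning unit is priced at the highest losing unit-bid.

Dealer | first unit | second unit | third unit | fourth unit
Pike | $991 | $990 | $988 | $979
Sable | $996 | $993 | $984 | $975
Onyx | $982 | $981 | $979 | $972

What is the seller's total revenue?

Pooled unit-bids ranked (top 7): 996 (Sable-1), 993 (Sable-2), 991 (Pike-1), 990 (Pike-2), 988 (Pike-3), 984 (Sable-3), 982 (Onyx-1)
The (k+1)-th unit-bid is $981.
Allocation: Onyx 1, Pike 3, Sable 3. Every unit priced at $981.
Revenue = 7 × 981 = $6,867.

Total revenue: $6,867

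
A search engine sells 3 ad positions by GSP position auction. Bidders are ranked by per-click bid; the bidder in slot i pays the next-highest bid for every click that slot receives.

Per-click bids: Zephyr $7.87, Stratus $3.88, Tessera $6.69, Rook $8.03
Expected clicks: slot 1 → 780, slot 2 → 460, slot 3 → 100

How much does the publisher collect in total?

Total revenue: $9604.00

Sorting advertisers: $8.03 (Rook) > $7.87 (Zephyr) > $6.69 (Tessera) > $3.88 (Stratus)
Slot 1: Rook pays $7.87 × 780 = $6138.60
Slot 2: Zephyr pays $6.69 × 460 = $3077.40
Slot 3: Tessera pays $3.88 × 100 = $388.00
Total = $9604.00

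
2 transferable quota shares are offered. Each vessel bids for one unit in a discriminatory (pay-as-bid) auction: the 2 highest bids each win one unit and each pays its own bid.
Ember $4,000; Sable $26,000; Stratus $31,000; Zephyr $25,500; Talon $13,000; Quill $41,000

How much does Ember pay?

Ordering the bids: 41,000 (Quill), 31,000 (Stratus), 26,000 (Sable), 25,500 (Zephyr), …
Winners (2 units): Quill, Stratus.
Ember does not win → $0.

Ember pays $0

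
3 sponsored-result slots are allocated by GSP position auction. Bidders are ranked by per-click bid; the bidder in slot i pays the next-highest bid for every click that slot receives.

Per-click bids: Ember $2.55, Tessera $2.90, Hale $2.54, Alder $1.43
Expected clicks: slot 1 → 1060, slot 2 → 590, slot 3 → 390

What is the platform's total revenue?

Sorting advertisers: $2.90 (Tessera) > $2.55 (Ember) > $2.54 (Hale) > $1.43 (Alder)
Slot 1: Tessera pays $2.55 × 1060 = $2703.00
Slot 2: Ember pays $2.54 × 590 = $1498.60
Slot 3: Hale pays $1.43 × 390 = $557.70
Total = $4759.30

Total revenue: $4759.30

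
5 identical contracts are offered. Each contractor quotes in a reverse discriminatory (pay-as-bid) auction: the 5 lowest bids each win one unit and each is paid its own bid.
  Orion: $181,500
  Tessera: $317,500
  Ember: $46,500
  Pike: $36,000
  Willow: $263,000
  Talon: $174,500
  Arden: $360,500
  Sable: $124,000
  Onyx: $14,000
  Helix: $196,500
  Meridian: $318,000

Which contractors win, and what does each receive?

Sorting: 14,000 (Onyx), 36,000 (Pike), 46,500 (Ember), 124,000 (Sable), 174,500 (Talon), 181,500 (Orion), 196,500 (Helix), …
Lowest 5: Onyx, Pike, Ember, Sable, Talon.
Each winner is paid its own bid: Onyx $14,000, Pike $36,000, Ember $46,500, Sable $124,000, Talon $174,500.

Onyx $14,000, Pike $36,000, Ember $46,500, Sable $124,000, Talon $174,500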